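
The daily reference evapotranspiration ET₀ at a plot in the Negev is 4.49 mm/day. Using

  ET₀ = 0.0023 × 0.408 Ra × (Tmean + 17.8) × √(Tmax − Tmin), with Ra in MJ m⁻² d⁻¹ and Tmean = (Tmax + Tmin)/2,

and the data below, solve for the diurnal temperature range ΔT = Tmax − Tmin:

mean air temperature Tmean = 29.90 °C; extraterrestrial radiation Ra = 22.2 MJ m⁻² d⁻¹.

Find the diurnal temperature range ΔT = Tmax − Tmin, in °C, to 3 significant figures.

√ΔT = ET₀ / [0.0023 × 0.408 × Ra × (Tmean+17.8)] = 4.49 / (0.0023 × 9.0576 × 47.70) = 4.5184
ΔT = 4.5184² = 20.416 °C

20.4 °C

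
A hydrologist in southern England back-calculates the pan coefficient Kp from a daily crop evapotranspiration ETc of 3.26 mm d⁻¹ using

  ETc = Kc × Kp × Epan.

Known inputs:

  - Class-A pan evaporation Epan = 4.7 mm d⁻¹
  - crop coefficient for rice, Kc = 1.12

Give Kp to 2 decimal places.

ETc = Kc × Kp × Epan  ⇒  Kp = ETc / (Kc × Epan)
Kp = 3.26 / (1.12 × 4.7) = 3.26 / 5.264 = 0.6193

0.62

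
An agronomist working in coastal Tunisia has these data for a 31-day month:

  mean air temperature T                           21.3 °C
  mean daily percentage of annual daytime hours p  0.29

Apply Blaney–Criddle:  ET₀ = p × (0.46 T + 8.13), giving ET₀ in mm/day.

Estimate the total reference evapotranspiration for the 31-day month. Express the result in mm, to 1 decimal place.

ET₀ = 0.29 × (0.46 × 21.3 + 8.13) = 0.29 × 17.928 = 5.1991 mm/d
Monthly total = 5.1991 × 31 = 161.172 mm

161.2 mm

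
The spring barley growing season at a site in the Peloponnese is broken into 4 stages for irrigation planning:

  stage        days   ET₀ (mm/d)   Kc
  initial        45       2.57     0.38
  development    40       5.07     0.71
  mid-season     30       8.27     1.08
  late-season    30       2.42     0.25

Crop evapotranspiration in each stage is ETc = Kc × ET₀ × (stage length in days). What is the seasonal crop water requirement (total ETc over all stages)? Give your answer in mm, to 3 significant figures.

474 mm

initial: 0.38 × 2.57 × 45 = 43.95 mm
development: 0.71 × 5.07 × 40 = 143.99 mm
mid-season: 1.08 × 8.27 × 30 = 267.95 mm
late-season: 0.25 × 2.42 × 30 = 18.15 mm
Seasonal total = 474.04 mm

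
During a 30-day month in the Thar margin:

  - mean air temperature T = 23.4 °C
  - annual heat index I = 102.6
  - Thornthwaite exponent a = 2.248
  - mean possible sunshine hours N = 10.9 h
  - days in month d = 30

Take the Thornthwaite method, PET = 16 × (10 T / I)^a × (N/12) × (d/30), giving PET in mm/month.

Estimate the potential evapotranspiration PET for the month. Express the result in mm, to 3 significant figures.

10T/I = 10 × 23.4 / 102.6 = 2.2807
(10T/I)^a = 2.2807^2.248 = 6.3817
Uncorrected PET = 16 × 6.3817 = 102.107 mm
Correction = (N/12)(d/30) = (10.9/12)(30/30) = 0.9083
PET = 102.107 × 0.9083 = 92.744 mm/month

92.7 mm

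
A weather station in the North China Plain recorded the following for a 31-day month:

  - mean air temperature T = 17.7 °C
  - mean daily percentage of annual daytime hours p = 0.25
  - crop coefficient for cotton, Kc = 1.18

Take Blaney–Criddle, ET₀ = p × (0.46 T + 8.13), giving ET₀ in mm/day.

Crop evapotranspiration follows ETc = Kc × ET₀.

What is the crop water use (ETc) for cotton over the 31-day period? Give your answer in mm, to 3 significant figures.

149 mm

ET₀ = 0.25 × (0.46 × 17.7 + 8.13) = 0.25 × 16.272 = 4.0680 mm/d
ETc = Kc × ET₀ = 1.18 × 4.0680 = 4.8002 mm/d
Over 31 days: 4.8002 × 31 = 148.806 mm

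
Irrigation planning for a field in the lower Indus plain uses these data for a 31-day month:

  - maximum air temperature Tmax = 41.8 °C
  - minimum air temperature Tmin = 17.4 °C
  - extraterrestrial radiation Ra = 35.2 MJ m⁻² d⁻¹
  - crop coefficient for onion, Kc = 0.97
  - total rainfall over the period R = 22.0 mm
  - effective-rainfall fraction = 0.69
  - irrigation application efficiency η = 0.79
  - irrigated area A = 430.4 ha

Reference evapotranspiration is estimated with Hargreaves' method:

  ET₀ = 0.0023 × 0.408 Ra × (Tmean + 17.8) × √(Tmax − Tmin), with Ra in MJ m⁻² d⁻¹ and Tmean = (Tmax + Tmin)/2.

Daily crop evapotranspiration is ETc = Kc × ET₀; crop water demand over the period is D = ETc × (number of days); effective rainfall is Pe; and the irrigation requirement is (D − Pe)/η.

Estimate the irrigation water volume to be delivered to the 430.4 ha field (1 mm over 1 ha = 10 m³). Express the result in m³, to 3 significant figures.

Tmean = (41.8 + 17.4)/2 = 29.60 °C
0.408 Ra = 0.408 × 35.2 = 14.3616 mm/d equivalent
ET₀ = 0.0023 × 14.3616 × (29.60 + 17.8) × √24.4 = 0.0023 × 14.3616 × 47.40 × 4.9396 = 7.7339 mm/d
ETc = Kc × ET₀ = 0.97 × 7.7339 = 7.5019 mm/d
Crop demand D = ETc × 31 d = 7.5019 × 31 = 232.559 mm
Pe = 0.69 × 22.0 = 15.180 mm
D − Pe = 232.559 − 15.180 = 217.379 mm
Gross irrigation = 217.379 / 0.79 = 275.163 mm
Volume = 275.163 mm × 430.4 ha × 10 = 1184301.6 m³

1180000 m³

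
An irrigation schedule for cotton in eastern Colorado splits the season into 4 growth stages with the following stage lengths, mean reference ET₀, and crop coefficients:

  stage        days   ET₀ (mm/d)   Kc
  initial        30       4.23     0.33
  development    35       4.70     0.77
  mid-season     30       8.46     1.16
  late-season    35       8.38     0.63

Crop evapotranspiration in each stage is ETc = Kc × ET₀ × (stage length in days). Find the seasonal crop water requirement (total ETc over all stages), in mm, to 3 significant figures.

648 mm

initial: 0.33 × 4.23 × 30 = 41.88 mm
development: 0.77 × 4.70 × 35 = 126.67 mm
mid-season: 1.16 × 8.46 × 30 = 294.41 mm
late-season: 0.63 × 8.38 × 35 = 184.78 mm
Seasonal total = 647.74 mm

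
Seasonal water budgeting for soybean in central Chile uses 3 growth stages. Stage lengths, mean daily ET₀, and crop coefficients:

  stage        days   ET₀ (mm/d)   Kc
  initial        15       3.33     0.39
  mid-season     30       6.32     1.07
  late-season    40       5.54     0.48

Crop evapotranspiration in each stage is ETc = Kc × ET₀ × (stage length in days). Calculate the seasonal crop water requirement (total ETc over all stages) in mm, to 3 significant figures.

329 mm

initial: 0.39 × 3.33 × 15 = 19.48 mm
mid-season: 1.07 × 6.32 × 30 = 202.87 mm
late-season: 0.48 × 5.54 × 40 = 106.37 mm
Seasonal total = 328.72 mm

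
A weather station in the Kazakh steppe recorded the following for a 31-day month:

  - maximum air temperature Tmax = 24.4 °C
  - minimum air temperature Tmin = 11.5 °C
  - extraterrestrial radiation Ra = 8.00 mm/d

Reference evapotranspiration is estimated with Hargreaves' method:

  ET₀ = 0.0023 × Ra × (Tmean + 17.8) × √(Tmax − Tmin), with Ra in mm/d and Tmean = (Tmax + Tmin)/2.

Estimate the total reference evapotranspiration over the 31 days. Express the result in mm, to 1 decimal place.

73.2 mm

Tmean = (24.4 + 11.5)/2 = 17.95 °C
ET₀ = 0.0023 × 8.00 × (17.95 + 17.8) × √12.9 = 0.0023 × 8.00 × 35.75 × 3.5917 = 2.3626 mm/d
Over 31 days: 2.3626 × 31 = 73.241 mm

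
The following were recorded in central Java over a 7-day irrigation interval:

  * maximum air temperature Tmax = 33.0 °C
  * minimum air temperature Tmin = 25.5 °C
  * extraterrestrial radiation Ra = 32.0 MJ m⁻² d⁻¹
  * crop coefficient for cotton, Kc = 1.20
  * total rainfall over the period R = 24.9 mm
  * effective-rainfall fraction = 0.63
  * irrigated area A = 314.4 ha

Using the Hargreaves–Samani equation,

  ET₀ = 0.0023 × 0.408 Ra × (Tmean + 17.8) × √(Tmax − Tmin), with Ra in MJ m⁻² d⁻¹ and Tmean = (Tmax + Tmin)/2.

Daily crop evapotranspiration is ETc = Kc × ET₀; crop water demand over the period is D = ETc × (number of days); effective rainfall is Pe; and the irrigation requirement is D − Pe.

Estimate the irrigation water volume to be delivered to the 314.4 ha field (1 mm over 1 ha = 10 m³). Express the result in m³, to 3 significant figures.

Tmean = (33.0 + 25.5)/2 = 29.25 °C
0.408 Ra = 0.408 × 32.0 = 13.0560 mm/d equivalent
ET₀ = 0.0023 × 13.0560 × (29.25 + 17.8) × √7.5 = 0.0023 × 13.0560 × 47.05 × 2.7386 = 3.8692 mm/d
ETc = Kc × ET₀ = 1.20 × 3.8692 = 4.6430 mm/d
Crop demand D = ETc × 7 d = 4.6430 × 7 = 32.501 mm
Pe = 0.63 × 24.9 = 15.687 mm
D − Pe = 32.501 − 15.687 = 16.814 mm
Volume = 16.814 mm × 314.4 ha × 10 = 52863.2 m³

52900 m³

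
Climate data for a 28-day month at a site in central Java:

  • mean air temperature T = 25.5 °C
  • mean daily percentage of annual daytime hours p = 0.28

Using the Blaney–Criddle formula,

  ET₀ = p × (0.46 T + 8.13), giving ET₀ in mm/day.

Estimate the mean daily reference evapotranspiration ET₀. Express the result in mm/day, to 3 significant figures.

5.56 mm/day

ET₀ = 0.28 × (0.46 × 25.5 + 8.13) = 0.28 × 19.860 = 5.5608 mm/d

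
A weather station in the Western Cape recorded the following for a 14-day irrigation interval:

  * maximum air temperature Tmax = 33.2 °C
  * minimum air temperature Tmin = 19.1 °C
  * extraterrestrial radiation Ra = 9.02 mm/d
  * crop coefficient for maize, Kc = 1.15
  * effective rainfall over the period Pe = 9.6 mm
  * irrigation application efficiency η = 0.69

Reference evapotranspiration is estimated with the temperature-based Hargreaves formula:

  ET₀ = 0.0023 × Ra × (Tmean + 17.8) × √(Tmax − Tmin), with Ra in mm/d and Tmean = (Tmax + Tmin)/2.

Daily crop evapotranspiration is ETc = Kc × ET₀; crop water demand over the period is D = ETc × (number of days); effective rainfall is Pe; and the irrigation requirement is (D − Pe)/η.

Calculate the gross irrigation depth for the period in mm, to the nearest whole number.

Tmean = (33.2 + 19.1)/2 = 26.15 °C
ET₀ = 0.0023 × 9.02 × (26.15 + 17.8) × √14.1 = 0.0023 × 9.02 × 43.95 × 3.7550 = 3.4238 mm/d
ETc = Kc × ET₀ = 1.15 × 3.4238 = 3.9374 mm/d
Crop demand D = ETc × 14 d = 3.9374 × 14 = 55.124 mm
D − Pe = 55.124 − 9.6 = 45.524 mm
Gross irrigation = 45.524 / 0.69 = 65.977 mm

66 mm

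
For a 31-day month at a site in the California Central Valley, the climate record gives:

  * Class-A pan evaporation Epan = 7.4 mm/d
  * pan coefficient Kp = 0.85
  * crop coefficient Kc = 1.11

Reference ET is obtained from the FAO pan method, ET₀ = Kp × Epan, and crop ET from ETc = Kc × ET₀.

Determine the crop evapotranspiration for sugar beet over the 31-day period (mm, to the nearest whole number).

ET₀ = 0.85 × 7.4 = 6.2900 mm/d
ETc = Kc × ET₀ = 1.11 × 6.2900 = 6.9819 mm/d
Over 31 days: 6.9819 × 31 = 216.439 mm

216 mm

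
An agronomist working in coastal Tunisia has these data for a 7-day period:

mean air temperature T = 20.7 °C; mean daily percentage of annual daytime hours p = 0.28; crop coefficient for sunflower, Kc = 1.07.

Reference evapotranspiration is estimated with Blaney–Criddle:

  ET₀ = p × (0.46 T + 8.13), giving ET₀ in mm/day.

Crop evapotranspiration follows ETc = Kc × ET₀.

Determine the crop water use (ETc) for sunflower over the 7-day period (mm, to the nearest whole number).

37 mm

ET₀ = 0.28 × (0.46 × 20.7 + 8.13) = 0.28 × 17.652 = 4.9426 mm/d
ETc = Kc × ET₀ = 1.07 × 4.9426 = 5.2886 mm/d
Over 7 days: 5.2886 × 7 = 37.020 mm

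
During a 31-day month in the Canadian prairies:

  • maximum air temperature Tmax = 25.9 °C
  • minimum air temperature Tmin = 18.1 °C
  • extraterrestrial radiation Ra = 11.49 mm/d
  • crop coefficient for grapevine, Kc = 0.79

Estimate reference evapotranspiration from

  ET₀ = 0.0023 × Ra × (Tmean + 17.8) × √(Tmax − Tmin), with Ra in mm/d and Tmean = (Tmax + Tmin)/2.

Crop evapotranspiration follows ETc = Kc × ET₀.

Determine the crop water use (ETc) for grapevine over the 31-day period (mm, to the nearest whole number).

72 mm

Tmean = (25.9 + 18.1)/2 = 22.00 °C
ET₀ = 0.0023 × 11.49 × (22.00 + 17.8) × √7.8 = 0.0023 × 11.49 × 39.80 × 2.7928 = 2.9375 mm/d
ETc = Kc × ET₀ = 0.79 × 2.9375 = 2.3206 mm/d
Over 31 days: 2.3206 × 31 = 71.939 mm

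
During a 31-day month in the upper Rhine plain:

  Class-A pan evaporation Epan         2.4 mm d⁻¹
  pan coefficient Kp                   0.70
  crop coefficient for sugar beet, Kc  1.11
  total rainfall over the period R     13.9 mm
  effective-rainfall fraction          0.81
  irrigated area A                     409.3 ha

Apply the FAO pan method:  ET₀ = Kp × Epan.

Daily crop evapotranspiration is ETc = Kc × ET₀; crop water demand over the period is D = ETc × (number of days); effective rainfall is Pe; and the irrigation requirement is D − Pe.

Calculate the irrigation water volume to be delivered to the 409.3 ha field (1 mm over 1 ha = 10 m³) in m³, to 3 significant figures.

ET₀ = 0.70 × 2.4 = 1.6800 mm/d
ETc = Kc × ET₀ = 1.11 × 1.6800 = 1.8648 mm/d
Crop demand D = ETc × 31 d = 1.8648 × 31 = 57.809 mm
Pe = 0.81 × 13.9 = 11.259 mm
D − Pe = 57.809 − 11.259 = 46.550 mm
Volume = 46.550 mm × 409.3 ha × 10 = 190529.2 m³

191000 m³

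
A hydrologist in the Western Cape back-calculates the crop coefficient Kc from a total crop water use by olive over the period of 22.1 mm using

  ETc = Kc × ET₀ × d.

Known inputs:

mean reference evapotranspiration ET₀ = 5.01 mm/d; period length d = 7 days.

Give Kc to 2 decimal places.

ETc = Kc × ET₀ × d  ⇒  Kc = ETc / (ET₀ × d)
Kc = 22.1 / (5.01 × 7) = 22.1 / 35.07 = 0.6302

0.63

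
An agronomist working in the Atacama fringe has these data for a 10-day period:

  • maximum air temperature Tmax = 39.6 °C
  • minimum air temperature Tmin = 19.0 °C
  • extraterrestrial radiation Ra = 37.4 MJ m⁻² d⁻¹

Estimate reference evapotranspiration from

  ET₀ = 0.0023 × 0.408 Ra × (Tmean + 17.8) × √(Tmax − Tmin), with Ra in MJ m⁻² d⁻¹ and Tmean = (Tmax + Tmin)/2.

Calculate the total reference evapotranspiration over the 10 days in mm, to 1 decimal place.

Tmean = (39.6 + 19.0)/2 = 29.30 °C
0.408 Ra = 0.408 × 37.4 = 15.2592 mm/d equivalent
ET₀ = 0.0023 × 15.2592 × (29.30 + 17.8) × √20.6 = 0.0023 × 15.2592 × 47.10 × 4.5387 = 7.5026 mm/d
Over 10 days: 7.5026 × 10 = 75.026 mm

75.0 mm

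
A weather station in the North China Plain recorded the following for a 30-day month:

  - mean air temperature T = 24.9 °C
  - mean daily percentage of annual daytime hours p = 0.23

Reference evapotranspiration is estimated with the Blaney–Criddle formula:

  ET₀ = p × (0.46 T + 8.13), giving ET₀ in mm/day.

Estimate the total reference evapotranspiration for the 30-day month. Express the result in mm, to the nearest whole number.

135 mm

ET₀ = 0.23 × (0.46 × 24.9 + 8.13) = 0.23 × 19.584 = 4.5043 mm/d
Monthly total = 4.5043 × 30 = 135.129 mm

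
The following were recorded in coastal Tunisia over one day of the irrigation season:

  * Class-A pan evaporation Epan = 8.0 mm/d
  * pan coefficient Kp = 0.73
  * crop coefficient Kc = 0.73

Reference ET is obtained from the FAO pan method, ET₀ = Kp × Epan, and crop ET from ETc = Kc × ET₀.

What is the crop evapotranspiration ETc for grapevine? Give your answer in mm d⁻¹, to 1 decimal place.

4.3 mm d⁻¹

ET₀ = 0.73 × 8.0 = 5.8400 mm/d
ETc = Kc × ET₀ = 0.73 × 5.8400 = 4.2632 mm/d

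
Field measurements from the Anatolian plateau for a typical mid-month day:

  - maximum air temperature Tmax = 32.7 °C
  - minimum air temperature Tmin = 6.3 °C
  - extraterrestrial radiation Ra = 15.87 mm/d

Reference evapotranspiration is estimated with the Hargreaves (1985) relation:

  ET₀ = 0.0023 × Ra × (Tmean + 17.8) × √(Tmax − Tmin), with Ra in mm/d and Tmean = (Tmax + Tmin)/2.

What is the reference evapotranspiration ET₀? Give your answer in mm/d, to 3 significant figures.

7.00 mm/d

Tmean = (32.7 + 6.3)/2 = 19.50 °C
ET₀ = 0.0023 × 15.87 × (19.50 + 17.8) × √26.4 = 0.0023 × 15.87 × 37.30 × 5.1381 = 6.9955 mm/d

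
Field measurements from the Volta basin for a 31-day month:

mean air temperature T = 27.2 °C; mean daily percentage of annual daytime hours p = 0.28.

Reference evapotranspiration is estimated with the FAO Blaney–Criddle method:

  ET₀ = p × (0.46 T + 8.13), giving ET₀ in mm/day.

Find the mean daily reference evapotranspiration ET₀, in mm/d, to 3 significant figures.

ET₀ = 0.28 × (0.46 × 27.2 + 8.13) = 0.28 × 20.642 = 5.7798 mm/d

5.78 mm/d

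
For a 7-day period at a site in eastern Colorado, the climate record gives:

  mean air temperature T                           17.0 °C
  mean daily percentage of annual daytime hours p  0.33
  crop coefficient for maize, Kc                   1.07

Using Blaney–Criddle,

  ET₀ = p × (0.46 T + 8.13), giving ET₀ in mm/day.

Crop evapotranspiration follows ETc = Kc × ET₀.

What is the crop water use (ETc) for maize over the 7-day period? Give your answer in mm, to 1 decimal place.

39.4 mm

ET₀ = 0.33 × (0.46 × 17.0 + 8.13) = 0.33 × 15.950 = 5.2635 mm/d
ETc = Kc × ET₀ = 1.07 × 5.2635 = 5.6319 mm/d
Over 7 days: 5.6319 × 7 = 39.423 mm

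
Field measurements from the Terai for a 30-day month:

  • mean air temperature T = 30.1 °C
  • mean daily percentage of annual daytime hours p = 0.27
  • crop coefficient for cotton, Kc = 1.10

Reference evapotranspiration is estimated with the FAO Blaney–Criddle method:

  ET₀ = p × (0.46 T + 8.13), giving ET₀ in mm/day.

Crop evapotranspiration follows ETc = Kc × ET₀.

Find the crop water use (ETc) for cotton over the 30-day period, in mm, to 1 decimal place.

195.8 mm

ET₀ = 0.27 × (0.46 × 30.1 + 8.13) = 0.27 × 21.976 = 5.9335 mm/d
ETc = Kc × ET₀ = 1.10 × 5.9335 = 6.5269 mm/d
Over 30 days: 6.5269 × 30 = 195.807 mm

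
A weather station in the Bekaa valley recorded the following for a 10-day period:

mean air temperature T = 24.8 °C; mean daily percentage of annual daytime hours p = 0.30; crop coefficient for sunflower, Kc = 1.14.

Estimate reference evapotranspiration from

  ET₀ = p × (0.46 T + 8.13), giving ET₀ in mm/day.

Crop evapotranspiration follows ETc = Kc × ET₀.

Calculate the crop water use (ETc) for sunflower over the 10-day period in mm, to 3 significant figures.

66.8 mm

ET₀ = 0.30 × (0.46 × 24.8 + 8.13) = 0.30 × 19.538 = 5.8614 mm/d
ETc = Kc × ET₀ = 1.14 × 5.8614 = 6.6820 mm/d
Over 10 days: 6.6820 × 10 = 66.820 mm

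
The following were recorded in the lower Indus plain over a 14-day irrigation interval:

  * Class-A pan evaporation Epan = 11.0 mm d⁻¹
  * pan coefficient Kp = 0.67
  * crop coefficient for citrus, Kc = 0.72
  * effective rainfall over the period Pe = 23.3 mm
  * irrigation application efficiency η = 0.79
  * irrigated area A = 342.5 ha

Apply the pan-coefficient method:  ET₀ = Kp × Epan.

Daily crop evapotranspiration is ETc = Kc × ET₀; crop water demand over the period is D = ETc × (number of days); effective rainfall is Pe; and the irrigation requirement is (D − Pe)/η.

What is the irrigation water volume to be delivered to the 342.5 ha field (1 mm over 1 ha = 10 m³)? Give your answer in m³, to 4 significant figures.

221100 m³

ET₀ = 0.67 × 11.0 = 7.3700 mm/d
ETc = Kc × ET₀ = 0.72 × 7.3700 = 5.3064 mm/d
Crop demand D = ETc × 14 d = 5.3064 × 14 = 74.290 mm
D − Pe = 74.290 − 23.3 = 50.990 mm
Gross irrigation = 50.990 / 0.79 = 64.544 mm
Volume = 64.544 mm × 342.5 ha × 10 = 221063.2 m³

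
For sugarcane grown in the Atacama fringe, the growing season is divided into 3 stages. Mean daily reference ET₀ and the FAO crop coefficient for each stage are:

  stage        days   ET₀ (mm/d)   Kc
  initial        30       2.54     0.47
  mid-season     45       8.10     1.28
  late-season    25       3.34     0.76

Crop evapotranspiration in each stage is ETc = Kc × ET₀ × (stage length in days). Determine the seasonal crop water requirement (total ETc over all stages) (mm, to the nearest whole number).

initial: 0.47 × 2.54 × 30 = 35.81 mm
mid-season: 1.28 × 8.10 × 45 = 466.56 mm
late-season: 0.76 × 3.34 × 25 = 63.46 mm
Seasonal total = 565.83 mm

566 mm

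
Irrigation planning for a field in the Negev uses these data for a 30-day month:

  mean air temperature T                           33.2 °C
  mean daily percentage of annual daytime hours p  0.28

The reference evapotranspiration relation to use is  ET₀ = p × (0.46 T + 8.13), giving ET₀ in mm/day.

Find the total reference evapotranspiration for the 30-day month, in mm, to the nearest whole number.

ET₀ = 0.28 × (0.46 × 33.2 + 8.13) = 0.28 × 23.402 = 6.5526 mm/d
Monthly total = 6.5526 × 30 = 196.578 mm

197 mm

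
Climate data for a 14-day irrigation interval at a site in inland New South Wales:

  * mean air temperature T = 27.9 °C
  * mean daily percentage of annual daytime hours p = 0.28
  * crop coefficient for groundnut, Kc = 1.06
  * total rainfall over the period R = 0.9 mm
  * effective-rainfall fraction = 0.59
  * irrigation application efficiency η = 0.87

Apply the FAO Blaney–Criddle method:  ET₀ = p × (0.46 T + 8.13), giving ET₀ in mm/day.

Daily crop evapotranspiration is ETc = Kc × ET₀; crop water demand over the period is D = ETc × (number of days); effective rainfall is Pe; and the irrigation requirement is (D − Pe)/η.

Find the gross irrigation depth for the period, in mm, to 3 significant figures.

ET₀ = 0.28 × (0.46 × 27.9 + 8.13) = 0.28 × 20.964 = 5.8699 mm/d
ETc = Kc × ET₀ = 1.06 × 5.8699 = 6.2221 mm/d
Crop demand D = ETc × 14 d = 6.2221 × 14 = 87.109 mm
Pe = 0.59 × 0.9 = 0.531 mm
D − Pe = 87.109 − 0.531 = 86.578 mm
Gross irrigation = 86.578 / 0.87 = 99.515 mm

99.5 mm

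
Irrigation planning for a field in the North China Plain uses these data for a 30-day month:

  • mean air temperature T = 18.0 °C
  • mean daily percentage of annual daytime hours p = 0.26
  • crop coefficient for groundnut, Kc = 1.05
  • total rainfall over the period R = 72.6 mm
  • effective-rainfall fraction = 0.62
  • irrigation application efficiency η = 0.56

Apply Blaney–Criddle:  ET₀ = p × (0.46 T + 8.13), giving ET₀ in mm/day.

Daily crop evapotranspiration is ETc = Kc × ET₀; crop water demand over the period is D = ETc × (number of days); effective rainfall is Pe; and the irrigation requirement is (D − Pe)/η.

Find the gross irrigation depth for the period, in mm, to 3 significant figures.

160 mm

ET₀ = 0.26 × (0.46 × 18.0 + 8.13) = 0.26 × 16.410 = 4.2666 mm/d
ETc = Kc × ET₀ = 1.05 × 4.2666 = 4.4799 mm/d
Crop demand D = ETc × 30 d = 4.4799 × 30 = 134.397 mm
Pe = 0.62 × 72.6 = 45.012 mm
D − Pe = 134.397 − 45.012 = 89.385 mm
Gross irrigation = 89.385 / 0.56 = 159.616 mm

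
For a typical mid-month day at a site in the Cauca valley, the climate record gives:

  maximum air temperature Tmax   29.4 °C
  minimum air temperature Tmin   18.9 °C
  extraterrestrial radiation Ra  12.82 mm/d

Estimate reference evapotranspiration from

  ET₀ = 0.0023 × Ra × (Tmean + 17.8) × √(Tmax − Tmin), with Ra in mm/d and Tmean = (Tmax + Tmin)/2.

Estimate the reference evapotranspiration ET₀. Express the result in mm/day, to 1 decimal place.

Tmean = (29.4 + 18.9)/2 = 24.15 °C
ET₀ = 0.0023 × 12.82 × (24.15 + 17.8) × √10.5 = 0.0023 × 12.82 × 41.95 × 3.2404 = 4.0082 mm/d

4.0 mm/day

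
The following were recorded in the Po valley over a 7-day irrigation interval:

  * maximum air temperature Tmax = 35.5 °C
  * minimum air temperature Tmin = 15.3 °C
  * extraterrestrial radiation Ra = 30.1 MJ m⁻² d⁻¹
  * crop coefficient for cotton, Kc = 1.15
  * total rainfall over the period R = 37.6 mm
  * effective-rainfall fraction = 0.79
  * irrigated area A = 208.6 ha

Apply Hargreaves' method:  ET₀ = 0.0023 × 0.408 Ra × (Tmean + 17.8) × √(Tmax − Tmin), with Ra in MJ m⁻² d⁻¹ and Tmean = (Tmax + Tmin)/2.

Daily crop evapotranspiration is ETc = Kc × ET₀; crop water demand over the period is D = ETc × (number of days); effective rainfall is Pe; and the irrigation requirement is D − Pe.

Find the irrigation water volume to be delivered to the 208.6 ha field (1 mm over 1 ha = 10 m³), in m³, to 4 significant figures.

Tmean = (35.5 + 15.3)/2 = 25.40 °C
0.408 Ra = 0.408 × 30.1 = 12.2808 mm/d equivalent
ET₀ = 0.0023 × 12.2808 × (25.40 + 17.8) × √20.2 = 0.0023 × 12.2808 × 43.20 × 4.4944 = 5.4842 mm/d
ETc = Kc × ET₀ = 1.15 × 5.4842 = 6.3068 mm/d
Crop demand D = ETc × 7 d = 6.3068 × 7 = 44.148 mm
Pe = 0.79 × 37.6 = 29.704 mm
D − Pe = 44.148 − 29.704 = 14.444 mm
Volume = 14.444 mm × 208.6 ha × 10 = 30130.2 m³

30130 m³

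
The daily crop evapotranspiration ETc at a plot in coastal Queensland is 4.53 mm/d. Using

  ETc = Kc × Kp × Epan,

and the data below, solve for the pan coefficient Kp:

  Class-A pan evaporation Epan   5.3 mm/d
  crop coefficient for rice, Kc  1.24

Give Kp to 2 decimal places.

ETc = Kc × Kp × Epan  ⇒  Kp = ETc / (Kc × Epan)
Kp = 4.53 / (1.24 × 5.3) = 4.53 / 6.572 = 0.6893

0.69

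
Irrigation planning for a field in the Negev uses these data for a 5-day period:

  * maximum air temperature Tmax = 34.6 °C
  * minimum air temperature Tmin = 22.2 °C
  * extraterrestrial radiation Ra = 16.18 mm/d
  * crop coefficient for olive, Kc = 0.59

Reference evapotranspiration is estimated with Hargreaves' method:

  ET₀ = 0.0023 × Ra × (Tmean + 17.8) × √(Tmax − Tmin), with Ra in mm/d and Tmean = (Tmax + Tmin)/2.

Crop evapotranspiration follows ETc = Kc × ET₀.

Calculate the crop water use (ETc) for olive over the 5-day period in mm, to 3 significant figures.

Tmean = (34.6 + 22.2)/2 = 28.40 °C
ET₀ = 0.0023 × 16.18 × (28.40 + 17.8) × √12.4 = 0.0023 × 16.18 × 46.20 × 3.5214 = 6.0543 mm/d
ETc = Kc × ET₀ = 0.59 × 6.0543 = 3.5720 mm/d
Over 5 days: 3.5720 × 5 = 17.860 mm

17.9 mm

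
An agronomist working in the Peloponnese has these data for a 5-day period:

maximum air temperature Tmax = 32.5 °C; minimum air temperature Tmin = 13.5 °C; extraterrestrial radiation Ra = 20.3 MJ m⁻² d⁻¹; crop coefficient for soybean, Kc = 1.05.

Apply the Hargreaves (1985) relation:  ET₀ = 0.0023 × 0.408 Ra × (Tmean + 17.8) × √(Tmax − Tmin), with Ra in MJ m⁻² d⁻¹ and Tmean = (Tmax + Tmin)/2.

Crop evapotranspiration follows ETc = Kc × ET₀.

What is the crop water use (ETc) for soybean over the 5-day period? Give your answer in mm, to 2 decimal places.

17.79 mm

Tmean = (32.5 + 13.5)/2 = 23.00 °C
0.408 Ra = 0.408 × 20.3 = 8.2824 mm/d equivalent
ET₀ = 0.0023 × 8.2824 × (23.00 + 17.8) × √19.0 = 0.0023 × 8.2824 × 40.80 × 4.3589 = 3.3878 mm/d
ETc = Kc × ET₀ = 1.05 × 3.3878 = 3.5572 mm/d
Over 5 days: 3.5572 × 5 = 17.786 mm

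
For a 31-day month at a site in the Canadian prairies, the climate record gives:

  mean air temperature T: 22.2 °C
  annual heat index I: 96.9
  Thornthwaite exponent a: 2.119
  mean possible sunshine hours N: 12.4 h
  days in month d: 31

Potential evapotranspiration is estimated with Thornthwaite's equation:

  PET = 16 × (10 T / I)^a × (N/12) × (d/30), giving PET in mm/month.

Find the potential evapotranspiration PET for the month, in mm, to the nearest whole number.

99 mm

10T/I = 10 × 22.2 / 96.9 = 2.2910
(10T/I)^a = 2.2910^2.119 = 5.7929
Uncorrected PET = 16 × 5.7929 = 92.686 mm
Correction = (N/12)(d/30) = (12.4/12)(31/30) = 1.0678
PET = 92.686 × 1.0678 = 98.970 mm/month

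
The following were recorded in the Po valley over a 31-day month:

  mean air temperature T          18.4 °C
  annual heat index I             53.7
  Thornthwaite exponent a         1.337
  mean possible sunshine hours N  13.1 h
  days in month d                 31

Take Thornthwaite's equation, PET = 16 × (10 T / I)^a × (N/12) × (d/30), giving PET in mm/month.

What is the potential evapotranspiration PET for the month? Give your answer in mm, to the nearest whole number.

94 mm

10T/I = 10 × 18.4 / 53.7 = 3.4264
(10T/I)^a = 3.4264^1.337 = 5.1889
Uncorrected PET = 16 × 5.1889 = 83.022 mm
Correction = (N/12)(d/30) = (13.1/12)(31/30) = 1.1281
PET = 83.022 × 1.1281 = 93.657 mm/month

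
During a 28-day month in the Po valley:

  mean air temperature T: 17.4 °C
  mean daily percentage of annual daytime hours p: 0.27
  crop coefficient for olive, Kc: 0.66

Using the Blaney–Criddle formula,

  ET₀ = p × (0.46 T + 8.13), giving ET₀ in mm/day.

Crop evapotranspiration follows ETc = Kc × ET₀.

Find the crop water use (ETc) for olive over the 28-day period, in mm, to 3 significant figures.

80.5 mm

ET₀ = 0.27 × (0.46 × 17.4 + 8.13) = 0.27 × 16.134 = 4.3562 mm/d
ETc = Kc × ET₀ = 0.66 × 4.3562 = 2.8751 mm/d
Over 28 days: 2.8751 × 28 = 80.503 mm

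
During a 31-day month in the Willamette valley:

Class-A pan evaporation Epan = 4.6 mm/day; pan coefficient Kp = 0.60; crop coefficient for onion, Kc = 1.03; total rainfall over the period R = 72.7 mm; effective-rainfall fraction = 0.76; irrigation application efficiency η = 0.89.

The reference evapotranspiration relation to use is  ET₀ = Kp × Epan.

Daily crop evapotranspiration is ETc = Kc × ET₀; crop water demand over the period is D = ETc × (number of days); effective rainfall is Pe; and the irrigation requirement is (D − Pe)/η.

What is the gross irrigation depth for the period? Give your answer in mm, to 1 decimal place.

ET₀ = 0.60 × 4.6 = 2.7600 mm/d
ETc = Kc × ET₀ = 1.03 × 2.7600 = 2.8428 mm/d
Crop demand D = ETc × 31 d = 2.8428 × 31 = 88.127 mm
Pe = 0.76 × 72.7 = 55.252 mm
D − Pe = 88.127 − 55.252 = 32.875 mm
Gross irrigation = 32.875 / 0.89 = 36.938 mm

36.9 mm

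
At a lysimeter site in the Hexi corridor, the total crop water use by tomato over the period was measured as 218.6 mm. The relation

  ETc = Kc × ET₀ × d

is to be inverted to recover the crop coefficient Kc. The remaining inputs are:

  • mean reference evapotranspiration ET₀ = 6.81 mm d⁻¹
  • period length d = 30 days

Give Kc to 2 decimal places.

1.07

ETc = Kc × ET₀ × d  ⇒  Kc = ETc / (ET₀ × d)
Kc = 218.6 / (6.81 × 30) = 218.6 / 204.30 = 1.0700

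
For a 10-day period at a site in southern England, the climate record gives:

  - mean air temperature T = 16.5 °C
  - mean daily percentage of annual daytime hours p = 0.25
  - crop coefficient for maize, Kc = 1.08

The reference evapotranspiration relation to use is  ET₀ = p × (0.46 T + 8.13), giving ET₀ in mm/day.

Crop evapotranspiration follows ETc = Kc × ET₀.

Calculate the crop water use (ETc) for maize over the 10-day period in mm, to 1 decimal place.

42.4 mm

ET₀ = 0.25 × (0.46 × 16.5 + 8.13) = 0.25 × 15.720 = 3.9300 mm/d
ETc = Kc × ET₀ = 1.08 × 3.9300 = 4.2444 mm/d
Over 10 days: 4.2444 × 10 = 42.444 mm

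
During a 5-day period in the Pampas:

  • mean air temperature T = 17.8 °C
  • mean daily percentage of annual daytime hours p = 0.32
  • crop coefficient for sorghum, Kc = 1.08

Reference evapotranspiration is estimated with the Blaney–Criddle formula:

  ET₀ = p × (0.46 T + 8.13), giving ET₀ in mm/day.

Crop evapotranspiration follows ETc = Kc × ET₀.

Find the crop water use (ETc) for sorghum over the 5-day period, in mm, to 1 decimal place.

28.2 mm

ET₀ = 0.32 × (0.46 × 17.8 + 8.13) = 0.32 × 16.318 = 5.2218 mm/d
ETc = Kc × ET₀ = 1.08 × 5.2218 = 5.6395 mm/d
Over 5 days: 5.6395 × 5 = 28.198 mm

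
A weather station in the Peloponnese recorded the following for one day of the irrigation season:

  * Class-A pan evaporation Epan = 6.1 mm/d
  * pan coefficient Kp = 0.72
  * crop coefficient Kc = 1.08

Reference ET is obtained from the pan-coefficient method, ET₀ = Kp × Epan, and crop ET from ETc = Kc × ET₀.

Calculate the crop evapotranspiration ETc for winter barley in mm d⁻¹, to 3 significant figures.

ET₀ = 0.72 × 6.1 = 4.3920 mm/d
ETc = Kc × ET₀ = 1.08 × 4.3920 = 4.7434 mm/d

4.74 mm d⁻¹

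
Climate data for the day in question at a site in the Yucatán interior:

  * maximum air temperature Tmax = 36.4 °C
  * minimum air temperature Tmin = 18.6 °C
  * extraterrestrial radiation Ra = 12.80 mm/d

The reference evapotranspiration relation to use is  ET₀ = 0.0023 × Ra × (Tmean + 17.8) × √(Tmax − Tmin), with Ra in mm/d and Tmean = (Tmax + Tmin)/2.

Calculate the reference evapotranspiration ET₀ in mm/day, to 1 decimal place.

Tmean = (36.4 + 18.6)/2 = 27.50 °C
ET₀ = 0.0023 × 12.80 × (27.50 + 17.8) × √17.8 = 0.0023 × 12.80 × 45.30 × 4.2190 = 5.6266 mm/d

5.6 mm/day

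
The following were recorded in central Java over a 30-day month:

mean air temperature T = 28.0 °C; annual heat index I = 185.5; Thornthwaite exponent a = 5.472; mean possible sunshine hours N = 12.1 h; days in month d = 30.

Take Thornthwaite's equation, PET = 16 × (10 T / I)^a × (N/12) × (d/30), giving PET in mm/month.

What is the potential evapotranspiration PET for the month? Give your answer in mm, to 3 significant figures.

154 mm

10T/I = 10 × 28.0 / 185.5 = 1.5094
(10T/I)^a = 1.5094^5.472 = 9.5152
Uncorrected PET = 16 × 9.5152 = 152.243 mm
Correction = (N/12)(d/30) = (12.1/12)(30/30) = 1.0083
PET = 152.243 × 1.0083 = 153.507 mm/month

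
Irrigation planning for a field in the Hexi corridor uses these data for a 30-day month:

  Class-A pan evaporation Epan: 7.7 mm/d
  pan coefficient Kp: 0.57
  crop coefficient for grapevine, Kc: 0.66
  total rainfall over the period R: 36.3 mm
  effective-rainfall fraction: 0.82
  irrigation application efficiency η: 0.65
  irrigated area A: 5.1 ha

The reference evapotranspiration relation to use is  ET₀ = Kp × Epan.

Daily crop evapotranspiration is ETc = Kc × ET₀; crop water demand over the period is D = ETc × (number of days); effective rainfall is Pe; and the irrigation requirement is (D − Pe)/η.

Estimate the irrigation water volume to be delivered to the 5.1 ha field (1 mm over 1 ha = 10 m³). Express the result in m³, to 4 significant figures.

ET₀ = 0.57 × 7.7 = 4.3890 mm/d
ETc = Kc × ET₀ = 0.66 × 4.3890 = 2.8967 mm/d
Crop demand D = ETc × 30 d = 2.8967 × 30 = 86.901 mm
Pe = 0.82 × 36.3 = 29.766 mm
D − Pe = 86.901 − 29.766 = 57.135 mm
Gross irrigation = 57.135 / 0.65 = 87.900 mm
Volume = 87.900 mm × 5.1 ha × 10 = 4482.9 m³

4483 m³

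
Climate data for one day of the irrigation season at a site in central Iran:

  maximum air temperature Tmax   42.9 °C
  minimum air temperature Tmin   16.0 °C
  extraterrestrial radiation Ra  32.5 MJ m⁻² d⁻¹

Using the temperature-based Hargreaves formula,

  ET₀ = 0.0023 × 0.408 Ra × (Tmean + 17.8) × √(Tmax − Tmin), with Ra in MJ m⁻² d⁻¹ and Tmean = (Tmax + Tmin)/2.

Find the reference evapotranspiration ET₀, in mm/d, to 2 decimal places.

7.47 mm/d

Tmean = (42.9 + 16.0)/2 = 29.45 °C
0.408 Ra = 0.408 × 32.5 = 13.2600 mm/d equivalent
ET₀ = 0.0023 × 13.2600 × (29.45 + 17.8) × √26.9 = 0.0023 × 13.2600 × 47.25 × 5.1865 = 7.4739 mm/d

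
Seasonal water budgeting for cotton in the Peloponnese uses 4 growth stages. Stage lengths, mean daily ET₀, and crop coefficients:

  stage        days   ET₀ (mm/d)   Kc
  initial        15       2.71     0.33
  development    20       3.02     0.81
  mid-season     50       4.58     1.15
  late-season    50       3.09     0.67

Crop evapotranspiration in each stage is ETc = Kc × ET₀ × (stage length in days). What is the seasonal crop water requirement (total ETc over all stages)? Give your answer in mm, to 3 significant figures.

initial: 0.33 × 2.71 × 15 = 13.41 mm
development: 0.81 × 3.02 × 20 = 48.92 mm
mid-season: 1.15 × 4.58 × 50 = 263.35 mm
late-season: 0.67 × 3.09 × 50 = 103.52 mm
Seasonal total = 429.20 mm

429 mm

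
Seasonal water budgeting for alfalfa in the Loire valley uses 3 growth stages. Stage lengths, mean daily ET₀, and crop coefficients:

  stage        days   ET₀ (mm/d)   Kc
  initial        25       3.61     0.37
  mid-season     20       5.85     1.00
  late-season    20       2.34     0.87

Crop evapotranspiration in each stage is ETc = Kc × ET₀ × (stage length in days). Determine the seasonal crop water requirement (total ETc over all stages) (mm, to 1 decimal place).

initial: 0.37 × 3.61 × 25 = 33.39 mm
mid-season: 1.00 × 5.85 × 20 = 117.00 mm
late-season: 0.87 × 2.34 × 20 = 40.72 mm
Seasonal total = 191.11 mm

191.1 mm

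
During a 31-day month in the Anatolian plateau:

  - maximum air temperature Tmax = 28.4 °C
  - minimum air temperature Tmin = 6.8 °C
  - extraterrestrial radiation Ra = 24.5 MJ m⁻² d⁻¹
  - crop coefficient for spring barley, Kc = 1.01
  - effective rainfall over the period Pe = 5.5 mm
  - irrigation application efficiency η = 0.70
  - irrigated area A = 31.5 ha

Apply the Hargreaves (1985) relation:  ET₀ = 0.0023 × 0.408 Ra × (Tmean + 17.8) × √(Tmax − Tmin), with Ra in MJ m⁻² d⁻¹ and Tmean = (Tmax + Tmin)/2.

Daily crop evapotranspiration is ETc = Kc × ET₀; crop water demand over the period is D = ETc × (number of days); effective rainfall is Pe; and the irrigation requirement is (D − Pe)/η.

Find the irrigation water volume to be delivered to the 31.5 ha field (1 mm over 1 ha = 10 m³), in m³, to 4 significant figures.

50820 m³

Tmean = (28.4 + 6.8)/2 = 17.60 °C
0.408 Ra = 0.408 × 24.5 = 9.9960 mm/d equivalent
ET₀ = 0.0023 × 9.9960 × (17.60 + 17.8) × √21.6 = 0.0023 × 9.9960 × 35.40 × 4.6476 = 3.7826 mm/d
ETc = Kc × ET₀ = 1.01 × 3.7826 = 3.8204 mm/d
Crop demand D = ETc × 31 d = 3.8204 × 31 = 118.432 mm
D − Pe = 118.432 − 5.5 = 112.932 mm
Gross irrigation = 112.932 / 0.70 = 161.331 mm
Volume = 161.331 mm × 31.5 ha × 10 = 50819.3 m³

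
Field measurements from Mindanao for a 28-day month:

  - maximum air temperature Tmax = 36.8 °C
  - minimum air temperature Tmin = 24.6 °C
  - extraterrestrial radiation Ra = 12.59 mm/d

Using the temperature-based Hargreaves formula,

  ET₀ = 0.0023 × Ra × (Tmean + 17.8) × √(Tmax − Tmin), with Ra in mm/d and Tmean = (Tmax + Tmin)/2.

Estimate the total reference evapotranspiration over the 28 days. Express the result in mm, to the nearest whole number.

137 mm

Tmean = (36.8 + 24.6)/2 = 30.70 °C
ET₀ = 0.0023 × 12.59 × (30.70 + 17.8) × √12.2 = 0.0023 × 12.59 × 48.50 × 3.4928 = 4.9053 mm/d
Over 28 days: 4.9053 × 28 = 137.348 mm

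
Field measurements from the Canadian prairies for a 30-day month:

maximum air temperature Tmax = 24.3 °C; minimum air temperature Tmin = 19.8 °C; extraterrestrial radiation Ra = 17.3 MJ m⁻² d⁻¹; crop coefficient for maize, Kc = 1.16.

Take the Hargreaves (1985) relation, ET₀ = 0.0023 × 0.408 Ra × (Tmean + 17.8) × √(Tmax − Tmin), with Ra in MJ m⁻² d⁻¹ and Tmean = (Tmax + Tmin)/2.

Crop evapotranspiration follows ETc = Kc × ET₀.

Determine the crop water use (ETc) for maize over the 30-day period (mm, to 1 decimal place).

Tmean = (24.3 + 19.8)/2 = 22.05 °C
0.408 Ra = 0.408 × 17.3 = 7.0584 mm/d equivalent
ET₀ = 0.0023 × 7.0584 × (22.05 + 17.8) × √4.5 = 0.0023 × 7.0584 × 39.85 × 2.1213 = 1.3723 mm/d
ETc = Kc × ET₀ = 1.16 × 1.3723 = 1.5919 mm/d
Over 30 days: 1.5919 × 30 = 47.757 mm

47.8 mm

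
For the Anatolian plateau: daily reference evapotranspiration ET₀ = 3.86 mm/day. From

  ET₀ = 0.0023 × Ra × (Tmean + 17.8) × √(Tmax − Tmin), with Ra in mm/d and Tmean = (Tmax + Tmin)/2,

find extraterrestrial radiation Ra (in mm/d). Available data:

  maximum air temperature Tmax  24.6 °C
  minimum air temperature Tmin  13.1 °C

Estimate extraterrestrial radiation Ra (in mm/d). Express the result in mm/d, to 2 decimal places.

13.50 mm/d

Tmean = 18.85 °C; √ΔT = 3.3912
Ra = ET₀ / [0.0023 × (Tmean+17.8) × √ΔT] = 3.86 / (0.0023 × 36.65 × 3.3912) = 13.503 mm/d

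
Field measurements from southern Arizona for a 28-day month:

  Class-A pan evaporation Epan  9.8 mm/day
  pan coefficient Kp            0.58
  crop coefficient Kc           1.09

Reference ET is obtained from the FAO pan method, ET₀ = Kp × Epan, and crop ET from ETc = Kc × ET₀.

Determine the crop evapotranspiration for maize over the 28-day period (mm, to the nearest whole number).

ET₀ = 0.58 × 9.8 = 5.6840 mm/d
ETc = Kc × ET₀ = 1.09 × 5.6840 = 6.1956 mm/d
Over 28 days: 6.1956 × 28 = 173.477 mm

173 mm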